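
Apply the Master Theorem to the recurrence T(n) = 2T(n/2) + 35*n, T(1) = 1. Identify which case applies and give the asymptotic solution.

a=2, b=2, f(n)=35*n.
log_2(2) = 1, so n^(log_b(a)) = n.
f(n) = Theta(n), so Case 2 applies.
T(n) = Theta(n log n).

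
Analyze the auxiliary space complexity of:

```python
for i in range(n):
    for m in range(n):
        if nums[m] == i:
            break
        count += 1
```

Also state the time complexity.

Space complexity: O(1).
Only a constant amount of auxiliary storage is used; nothing grows with n.
Time complexity: O(n^2).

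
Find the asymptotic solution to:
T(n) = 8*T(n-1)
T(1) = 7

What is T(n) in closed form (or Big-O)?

Each step multiplies by 8. T(n) = T(1)*8^(n-1) = 7*8^(n-1).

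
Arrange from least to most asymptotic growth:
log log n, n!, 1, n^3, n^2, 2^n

Ordered by growth rate: 1 < log log n < n^2 < n^3 < 2^n < n!.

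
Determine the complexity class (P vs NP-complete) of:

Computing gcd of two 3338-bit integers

This problem is in P: the Euclidean algorithm runs in polynomial time in the bit-length.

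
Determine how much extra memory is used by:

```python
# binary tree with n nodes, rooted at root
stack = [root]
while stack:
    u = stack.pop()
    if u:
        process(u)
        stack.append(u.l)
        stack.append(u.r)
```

Space complexity: O(n).
Auxiliary storage grows linearly with the input size n in the worst case.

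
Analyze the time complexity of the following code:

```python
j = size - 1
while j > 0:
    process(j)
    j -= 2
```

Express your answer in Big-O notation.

Time complexity: O(n).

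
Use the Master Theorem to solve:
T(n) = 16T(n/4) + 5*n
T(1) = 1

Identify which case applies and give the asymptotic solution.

a=16, b=4, f(n)=5*n.
log_4(16) = 2 > 1.
Since f(n) = O(n^1) is polynomially smaller than n^2, Case 1 applies.
T(n) = Theta(n^2).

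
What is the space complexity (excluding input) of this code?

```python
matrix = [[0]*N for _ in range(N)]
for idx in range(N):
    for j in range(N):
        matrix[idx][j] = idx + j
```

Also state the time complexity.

Space complexity: O(n^2).
A 2D structure of size n x n is allocated.
Time complexity: O(n^2).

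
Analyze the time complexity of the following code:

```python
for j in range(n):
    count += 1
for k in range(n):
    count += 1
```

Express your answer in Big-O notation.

Time complexity: O(n).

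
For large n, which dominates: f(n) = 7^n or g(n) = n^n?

g(n) = n^n grows faster: n^n / 7^n = (n/7)^n -> infinity once n > 7.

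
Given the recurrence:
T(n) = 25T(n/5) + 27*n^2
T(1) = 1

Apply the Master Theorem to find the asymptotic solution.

a=25, b=5, f(n)=27*n^2. log_5(25) = 2. Case 2: T(n) = O(n^2 log n).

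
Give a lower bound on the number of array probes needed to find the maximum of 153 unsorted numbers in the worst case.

Adversary: any unprobed cell could hold a value larger than everything seen so far. If fewer than 153 cells are probed, the adversary places the max in an unprobed cell. So all 153 cells must be examined; together with 153-1 comparisons this is tight.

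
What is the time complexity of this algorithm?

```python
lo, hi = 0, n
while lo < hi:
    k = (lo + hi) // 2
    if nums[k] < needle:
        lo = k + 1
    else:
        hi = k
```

Time complexity: O(log n).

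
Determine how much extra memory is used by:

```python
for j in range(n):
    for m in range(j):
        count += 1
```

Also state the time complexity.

Space complexity: O(1).
Only a constant amount of auxiliary storage is used; nothing grows with n.
Time complexity: O(n^2).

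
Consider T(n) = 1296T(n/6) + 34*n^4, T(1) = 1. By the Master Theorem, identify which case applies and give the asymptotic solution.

a=1296, b=6, f(n)=34*n^4.
log_6(1296) = 4, so n^(log_b(a)) = n^4.
f(n) = Theta(n^4), so Case 2 applies.
T(n) = Theta(n^4 log n).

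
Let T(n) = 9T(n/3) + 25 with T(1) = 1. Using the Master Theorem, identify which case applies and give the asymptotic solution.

a=9, b=3, f(n)=25.
log_3(9) = 2 > 0.
Since f(n) = O(n^0) is polynomially smaller than n^2, Case 1 applies.
T(n) = Theta(n^2).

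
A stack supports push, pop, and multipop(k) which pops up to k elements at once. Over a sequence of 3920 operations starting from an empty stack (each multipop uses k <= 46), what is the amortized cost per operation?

Each element is pushed exactly once and popped at most once (whether by pop or as part of a multipop). So the total number of individual pops over the whole sequence is at most the number of pushes, which is at most 3920. Total work <= 2 * 3920, hence O(1) amortized per operation.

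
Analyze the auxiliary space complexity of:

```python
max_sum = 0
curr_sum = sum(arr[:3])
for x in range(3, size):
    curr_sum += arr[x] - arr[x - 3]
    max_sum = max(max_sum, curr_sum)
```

Space complexity: O(1).
Only a constant amount of auxiliary storage is used; nothing grows with n.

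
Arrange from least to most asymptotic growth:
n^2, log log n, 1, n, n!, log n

Ordered by growth rate: 1 < log log n < log n < n < n^2 < n!.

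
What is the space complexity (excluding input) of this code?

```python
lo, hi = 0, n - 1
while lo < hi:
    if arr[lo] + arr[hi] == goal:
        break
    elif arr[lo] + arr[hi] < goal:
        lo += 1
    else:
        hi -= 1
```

Space complexity: O(1).
Only a constant amount of auxiliary storage is used; nothing grows with n.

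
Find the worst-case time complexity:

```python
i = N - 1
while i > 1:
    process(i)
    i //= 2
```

Time complexity: O(log n).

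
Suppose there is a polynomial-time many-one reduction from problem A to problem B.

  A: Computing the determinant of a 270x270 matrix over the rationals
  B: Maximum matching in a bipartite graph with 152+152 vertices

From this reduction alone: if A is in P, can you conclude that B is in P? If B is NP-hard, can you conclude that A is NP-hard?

A poly-time reduction A <=_p B transfers tractability DOWN (B easy => A easy) and hardness UP (A hard => B hard), not the reverse.
From A in P, the reduction alone does NOT give B in P: any problem in P trivially reduces to SAT, yet SAT is not known to be in P.
From B NP-hard, the reduction alone does NOT give A NP-hard: again, easy problems reduce to hard ones.
(Here in fact A is P and B is P.)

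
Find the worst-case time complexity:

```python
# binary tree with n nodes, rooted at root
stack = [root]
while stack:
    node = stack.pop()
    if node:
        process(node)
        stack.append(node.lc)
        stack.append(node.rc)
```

Time complexity: O(n).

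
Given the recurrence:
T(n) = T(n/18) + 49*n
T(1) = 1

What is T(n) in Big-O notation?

Geometric series: 49*n*(1 + 1/18 + 1/18^2 + ...) = O(n). T(n) = O(n).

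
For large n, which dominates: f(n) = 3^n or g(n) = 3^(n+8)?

f(n) = 3^n and g(n) = 3^(n+8) are Theta of each other: 3^(n+8) = 3^8 * 3^n = Theta(3^n).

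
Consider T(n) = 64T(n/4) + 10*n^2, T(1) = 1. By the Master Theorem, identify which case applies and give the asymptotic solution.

a=64, b=4, f(n)=10*n^2.
log_4(64) = 3 > 2.
Since f(n) = O(n^2) is polynomially smaller than n^3, Case 1 applies.
T(n) = Theta(n^3).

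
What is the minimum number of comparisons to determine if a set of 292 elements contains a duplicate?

Determining if 292 elements are all distinct requires Omega(n log n) comparisons in the comparison model. This follows from the element distinctness lower bound.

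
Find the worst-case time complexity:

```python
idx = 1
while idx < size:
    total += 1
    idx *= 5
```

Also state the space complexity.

Time complexity: O(log n).
Space complexity: O(1).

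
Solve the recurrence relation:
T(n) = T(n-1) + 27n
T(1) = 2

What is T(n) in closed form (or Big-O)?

Unrolling: T(n) = 2 + 27*(2 + 3 + ... + n) = 2 + 27*(n(n+1)/2 - 1) = O(n^2).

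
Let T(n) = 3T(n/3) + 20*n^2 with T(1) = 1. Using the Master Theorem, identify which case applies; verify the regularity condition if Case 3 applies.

a=3, b=3, f(n)=20*n^2.
log_3(3) = 1 < 2.
f(n) = Omega(n^(1+epsilon)) for some epsilon > 0, so Case 3 is the candidate.
Regularity: a*f(n/b) = 3*20*(n/3)^2 = (3/9)*20*n^2 <= c*f(n) with c = 3/9 < 1. Satisfied.
Case 3: T(n) = Theta(n^2).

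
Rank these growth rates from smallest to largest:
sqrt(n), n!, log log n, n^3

Ordered by growth rate: log log n < sqrt(n) < n^3 < n!.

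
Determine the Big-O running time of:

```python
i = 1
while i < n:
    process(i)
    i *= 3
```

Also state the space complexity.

Time complexity: O(log n).
Space complexity: O(1).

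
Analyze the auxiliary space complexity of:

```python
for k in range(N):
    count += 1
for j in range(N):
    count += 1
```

Space complexity: O(1).
Only a constant amount of auxiliary storage is used; nothing grows with n.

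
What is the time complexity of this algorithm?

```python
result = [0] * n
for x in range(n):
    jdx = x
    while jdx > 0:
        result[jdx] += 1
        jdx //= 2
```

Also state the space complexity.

Time complexity: O(n log n).
Space complexity: O(n).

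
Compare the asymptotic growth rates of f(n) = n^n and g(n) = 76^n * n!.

g(n) = 76^n * n! grows faster: by Stirling n! ~ sqrt(2 pi n)(n/e)^n, so 76^n n! / n^n ~ (76/e)^n sqrt(2 pi n) -> infinity since 76/e > 1.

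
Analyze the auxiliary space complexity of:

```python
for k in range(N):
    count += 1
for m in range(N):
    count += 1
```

Space complexity: O(1).
Only a constant amount of auxiliary storage is used; nothing grows with n.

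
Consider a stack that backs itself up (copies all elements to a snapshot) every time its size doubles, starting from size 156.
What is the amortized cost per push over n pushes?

Backups occur at sizes 156, 312, 624, ..., copying 156 + 312 + 624 + ... <= 2n elements total (geometric series). Spread over n pushes, the amortized backup cost is O(1) per push.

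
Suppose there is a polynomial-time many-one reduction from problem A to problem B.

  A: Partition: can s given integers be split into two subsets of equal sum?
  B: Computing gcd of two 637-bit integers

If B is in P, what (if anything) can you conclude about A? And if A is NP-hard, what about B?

A poly-time reduction A <=_p B means any A-instance can be transformed to a B-instance in poly time.
If B is in P: compose the reduction with B's poly-time algorithm to solve A in poly time, so A is in P.
If A is NP-hard: every NP problem reduces to A, which reduces to B; composing reductions, every NP problem reduces to B, so B is NP-hard.
(Here in fact A is NP-complete and B is in P, so no such reduction is known -- its existence would imply P = NP; the analysis concerns only what the assumed reduction would or would not let you conclude.)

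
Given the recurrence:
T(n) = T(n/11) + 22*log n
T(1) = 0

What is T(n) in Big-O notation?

Each of the log_11(n) levels adds O(log n). T(n) = O(log^2 n).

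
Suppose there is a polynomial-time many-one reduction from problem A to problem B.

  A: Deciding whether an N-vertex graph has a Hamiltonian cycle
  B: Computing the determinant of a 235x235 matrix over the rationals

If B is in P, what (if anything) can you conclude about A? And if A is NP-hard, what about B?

A poly-time reduction A <=_p B means any A-instance can be transformed to a B-instance in poly time.
If B is in P: compose the reduction with B's poly-time algorithm to solve A in poly time, so A is in P.
If A is NP-hard: every NP problem reduces to A, which reduces to B; composing reductions, every NP problem reduces to B, so B is NP-hard.
(Here in fact A is NP-complete and B is in P, so no such reduction is known -- its existence would imply P = NP; the analysis concerns only what the assumed reduction would or would not let you conclude.)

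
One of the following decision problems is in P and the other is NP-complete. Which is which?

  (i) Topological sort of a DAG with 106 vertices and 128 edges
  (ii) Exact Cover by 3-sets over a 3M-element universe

(i) is P: DFS-based topological sort runs in O(V+E).
(ii) is NP-complete: one of Karp's 21 NP-complete problems.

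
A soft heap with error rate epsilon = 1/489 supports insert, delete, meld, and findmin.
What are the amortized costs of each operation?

Soft heaps (Chazelle) allow up to an epsilon = 1/489 fraction of elements to have corrupted (raised) keys. Insert is O(log(1/epsilon)) = O(log 489) amortized -- the structure maintains heap-ordered binary trees of rank bounded by O(log(1/epsilon)). Meld concatenates root lists: O(1) amortized. Delete and findmin are O(1) amortized.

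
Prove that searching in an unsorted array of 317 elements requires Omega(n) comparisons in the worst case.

An adversary can always place the target in the last position checked. Until all 317 positions are examined, the target might be in any unchecked position. Therefore 317 comparisons are necessary.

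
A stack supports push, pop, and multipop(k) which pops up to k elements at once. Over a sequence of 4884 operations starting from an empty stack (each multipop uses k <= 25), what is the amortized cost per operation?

Each element is pushed exactly once and popped at most once (whether by pop or as part of a multipop). So the total number of individual pops over the whole sequence is at most the number of pushes, which is at most 4884. Total work <= 2 * 4884, hence O(1) amortized per operation.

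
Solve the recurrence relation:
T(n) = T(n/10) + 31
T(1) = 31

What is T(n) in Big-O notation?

Each step divides n by 10 and adds 31. After log_10(n) steps, T(n) = O(log n).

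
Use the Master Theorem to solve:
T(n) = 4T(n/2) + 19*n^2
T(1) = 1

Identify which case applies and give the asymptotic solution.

a=4, b=2, f(n)=19*n^2.
log_2(4) = 2, so n^(log_b(a)) = n^2.
f(n) = Theta(n^2), so Case 2 applies.
T(n) = Theta(n^2 log n).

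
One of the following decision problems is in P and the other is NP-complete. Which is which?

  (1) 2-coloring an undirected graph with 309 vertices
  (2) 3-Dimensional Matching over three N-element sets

(1) is P: 2-coloring is bipartiteness testing via BFS, O(V+E).
(2) is NP-complete: one of Karp's 21 NP-complete problems.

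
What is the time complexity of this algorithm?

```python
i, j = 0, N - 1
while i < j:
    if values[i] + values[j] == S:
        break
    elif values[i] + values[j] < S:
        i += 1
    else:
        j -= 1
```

Time complexity: O(n).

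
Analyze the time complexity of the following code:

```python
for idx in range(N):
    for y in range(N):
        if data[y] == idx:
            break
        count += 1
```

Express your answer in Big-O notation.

Time complexity: O(n^2).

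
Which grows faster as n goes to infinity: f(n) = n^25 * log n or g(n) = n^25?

f(n) = n^25 * log n grows faster: extra log n factor -> infinity.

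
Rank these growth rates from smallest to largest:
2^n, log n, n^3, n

Ordered by growth rate: log n < n < n^3 < 2^n.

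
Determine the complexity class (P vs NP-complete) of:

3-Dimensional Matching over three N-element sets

This problem is NP-complete: one of Karp's 21 NP-complete problems.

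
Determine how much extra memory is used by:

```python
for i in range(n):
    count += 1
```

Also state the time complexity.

Space complexity: O(1).
Only a constant amount of auxiliary storage is used; nothing grows with n.
Time complexity: O(n).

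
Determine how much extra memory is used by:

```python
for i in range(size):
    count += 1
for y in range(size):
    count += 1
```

Space complexity: O(1).
Only a constant amount of auxiliary storage is used; nothing grows with n.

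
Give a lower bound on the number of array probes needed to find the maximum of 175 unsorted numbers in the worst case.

Adversary: any unprobed cell could hold a value larger than everything seen so far. If fewer than 175 cells are probed, the adversary places the max in an unprobed cell. So all 175 cells must be examined; together with 175-1 comparisons this is tight.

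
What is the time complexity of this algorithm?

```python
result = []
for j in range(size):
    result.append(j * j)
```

Time complexity: O(n).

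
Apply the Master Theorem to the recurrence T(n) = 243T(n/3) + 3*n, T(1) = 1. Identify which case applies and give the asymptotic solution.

a=243, b=3, f(n)=3*n.
log_3(243) = 5 > 1.
Since f(n) = O(n^1) is polynomially smaller than n^5, Case 1 applies.
T(n) = Theta(n^5).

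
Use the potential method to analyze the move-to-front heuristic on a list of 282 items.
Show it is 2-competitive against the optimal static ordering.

Let Phi = number of inversions between the MTF list and the optimal static list (0 <= Phi <= C(282,2)). Accessing an element at MTF position k and optimal position j: the move-to-front destroys all k-1 inversions in front of it that are not in front in optimal (>= k-j of them) and creates at most j-1 new ones. Amortized cost <= k + (j-1) - (k-j) = 2j - 1 <= 2 * optimal cost.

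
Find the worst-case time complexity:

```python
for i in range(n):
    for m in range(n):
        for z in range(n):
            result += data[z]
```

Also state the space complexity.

Time complexity: O(n^3).
Space complexity: O(1).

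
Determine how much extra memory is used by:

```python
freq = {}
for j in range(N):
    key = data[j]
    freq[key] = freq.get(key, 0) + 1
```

Space complexity: O(n).
Auxiliary storage grows linearly with the input size n in the worst case.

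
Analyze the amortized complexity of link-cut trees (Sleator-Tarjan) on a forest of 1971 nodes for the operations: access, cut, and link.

Link-cut trees represent the forest using splay trees over preferred paths. With potential Phi = sum over nodes of log(size of virtual subtree), each access on 1971 nodes is O(log 1971) = O(log n) amortized by the splay-tree access lemma. Cut and link are O(1) plus one access.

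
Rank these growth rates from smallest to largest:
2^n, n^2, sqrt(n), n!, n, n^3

Ordered by growth rate: sqrt(n) < n < n^2 < n^3 < 2^n < n!.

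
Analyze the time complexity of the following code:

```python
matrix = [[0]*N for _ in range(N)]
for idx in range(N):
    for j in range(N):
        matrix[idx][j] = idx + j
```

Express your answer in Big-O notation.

Time complexity: O(n^2).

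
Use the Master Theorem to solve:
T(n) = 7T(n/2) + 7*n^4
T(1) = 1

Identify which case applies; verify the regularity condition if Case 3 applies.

a=7, b=2, f(n)=7*n^4.
log_2(7) = 2.807 < 4.
f(n) = Omega(n^(2.807+epsilon)) for some epsilon > 0, so Case 3 is the candidate.
Regularity: a*f(n/b) = 7*7*(n/2)^4 = (7/16)*7*n^4 <= c*f(n) with c = 7/16 < 1. Satisfied.
Case 3: T(n) = Theta(n^4).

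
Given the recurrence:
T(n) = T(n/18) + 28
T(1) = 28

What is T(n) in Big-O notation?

Each step divides n by 18 and adds 28. After log_18(n) steps, T(n) = O(log n).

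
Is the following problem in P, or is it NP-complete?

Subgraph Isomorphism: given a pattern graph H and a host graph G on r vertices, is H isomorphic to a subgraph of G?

This problem is NP-complete: generalizes Clique and Hamiltonian Path (pattern size is part of the input).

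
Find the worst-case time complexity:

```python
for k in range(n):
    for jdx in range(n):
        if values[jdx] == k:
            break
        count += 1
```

Time complexity: O(n^2).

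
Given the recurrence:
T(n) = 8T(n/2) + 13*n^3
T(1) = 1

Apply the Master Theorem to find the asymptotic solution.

a=8, b=2, f(n)=13*n^3. log_2(8) = 3. Case 2: T(n) = O(n^3 log n).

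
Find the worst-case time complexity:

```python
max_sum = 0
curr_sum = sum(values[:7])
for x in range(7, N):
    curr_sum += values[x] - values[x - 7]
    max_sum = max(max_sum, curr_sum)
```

Time complexity: O(n).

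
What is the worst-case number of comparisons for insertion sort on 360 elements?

Insertion sort on reverse-sorted input: 1 + 2 + ... + (360-1) = 64620 comparisons.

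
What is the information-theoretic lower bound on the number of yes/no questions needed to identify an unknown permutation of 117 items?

There are 117! = 3969937160808720895401959629498630647790406360168322301129748464310422041758630649341780708631240196854767624444057168110272995649603642560353748940315749184568295424000000000000000000000000000 permutations. Each yes/no question gives at most 1 bit, so at least ceil(log_2(3969937160808720895401959629498630647790406360168322301129748464310422041758630649341780708631240196854767624444057168110272995649603642560353748940315749184568295424000000000000000000000000000)) = 640 questions are needed.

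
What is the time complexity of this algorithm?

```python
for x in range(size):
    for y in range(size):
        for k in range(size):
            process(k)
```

Time complexity: O(n^3).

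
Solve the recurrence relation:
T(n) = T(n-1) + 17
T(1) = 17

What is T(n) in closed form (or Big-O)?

Unrolling: T(n) = T(n-1) + 17 = T(n-2) + 2*17 = ... = T(1) + (n-1)*17 = 17 + (n-1)*17 = 17n.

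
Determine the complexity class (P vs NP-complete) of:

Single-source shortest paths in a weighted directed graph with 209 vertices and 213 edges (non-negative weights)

This problem is in P: Dijkstra's algorithm runs in O((V+E) log V).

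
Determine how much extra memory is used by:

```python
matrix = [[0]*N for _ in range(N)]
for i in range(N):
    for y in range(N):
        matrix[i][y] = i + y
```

Space complexity: O(n^2).
A 2D structure of size n x n is allocated.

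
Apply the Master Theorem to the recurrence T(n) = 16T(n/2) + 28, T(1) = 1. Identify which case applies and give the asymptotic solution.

a=16, b=2, f(n)=28.
log_2(16) = 4 > 0.
Since f(n) = O(n^0) is polynomially smaller than n^4, Case 1 applies.
T(n) = Theta(n^4).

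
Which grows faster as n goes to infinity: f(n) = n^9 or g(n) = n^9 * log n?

g(n) = n^9 * log n grows faster: extra log n factor -> infinity.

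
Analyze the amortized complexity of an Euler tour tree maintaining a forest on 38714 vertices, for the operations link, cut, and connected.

An Euler tour tree stores each tree's Euler tour as a balanced BST keyed by tour position. On 38714 vertices: link concatenates two tours via O(1) splits/joins of size <= 2*38714 (O(log n)); cut splits the tour at the two occurrences of the edge (O(log n)); connected compares BST roots (O(log n) to find the root). All O(log n) amortized.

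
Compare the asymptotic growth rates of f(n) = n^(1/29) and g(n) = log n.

f(n) = n^(1/29) grows faster: any positive power of n dominates log n.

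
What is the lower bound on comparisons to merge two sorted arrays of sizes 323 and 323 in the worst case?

Adversary: with |323 - 323| <= 1 the inputs can be fully interleaved so that every adjacent pair in the merged output comes from different arrays. Then each of the 645 adjacent pairs must be directly compared, or the algorithm cannot determine their relative order. Standard merge meets this bound.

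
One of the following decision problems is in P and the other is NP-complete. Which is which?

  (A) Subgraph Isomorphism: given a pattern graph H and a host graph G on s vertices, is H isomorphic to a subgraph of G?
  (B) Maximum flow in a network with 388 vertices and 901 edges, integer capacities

(A) is NP-complete: generalizes Clique and Hamiltonian Path (pattern size is part of the input).
(B) is P: Edmonds-Karp / push-relabel run in polynomial time.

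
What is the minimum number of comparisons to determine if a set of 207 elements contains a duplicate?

Determining if 207 elements are all distinct requires Omega(n log n) comparisons in the comparison model. This follows from the element distinctness lower bound.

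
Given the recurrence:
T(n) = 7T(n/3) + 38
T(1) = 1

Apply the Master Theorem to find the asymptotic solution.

a=7, b=3, f(n)=38. log_3(7) = 1.771. Case 1 of Master Theorem: T(n) = O(n^1.771).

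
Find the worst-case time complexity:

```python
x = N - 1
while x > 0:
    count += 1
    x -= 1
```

Time complexity: O(n).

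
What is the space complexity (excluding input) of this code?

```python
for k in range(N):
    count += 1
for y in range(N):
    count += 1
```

Space complexity: O(1).
Only a constant amount of auxiliary storage is used; nothing grows with n.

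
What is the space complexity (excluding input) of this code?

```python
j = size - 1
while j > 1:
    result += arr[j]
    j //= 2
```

Space complexity: O(1).
Only a constant amount of auxiliary storage is used; nothing grows with n.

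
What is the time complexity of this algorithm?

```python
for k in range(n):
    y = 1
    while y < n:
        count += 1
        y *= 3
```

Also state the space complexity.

Time complexity: O(n log n).
Space complexity: O(1).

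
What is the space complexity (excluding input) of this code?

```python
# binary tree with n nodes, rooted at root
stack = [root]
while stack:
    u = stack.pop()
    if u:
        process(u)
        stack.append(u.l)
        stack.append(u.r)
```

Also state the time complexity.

Space complexity: O(n).
Auxiliary storage grows linearly with the input size n in the worst case.
Time complexity: O(n).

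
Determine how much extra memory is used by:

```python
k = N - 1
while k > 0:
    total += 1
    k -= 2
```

Space complexity: O(1).
Only a constant amount of auxiliary storage is used; nothing grows with n.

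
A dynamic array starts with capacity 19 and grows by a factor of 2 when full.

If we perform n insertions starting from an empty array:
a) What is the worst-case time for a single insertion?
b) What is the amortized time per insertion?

(a) Worst-case single insertion: O(n) -- when the array is full at capacity c, the resize copies all c elements, and c can be Theta(n).
(b) Resizes happen at sizes 19, 38, 76, ... Total copy cost for n insertions: 19 + 38 + ... = O(n) (geometric series with ratio 1/2). Amortized cost per insertion: O(n)/n = O(1).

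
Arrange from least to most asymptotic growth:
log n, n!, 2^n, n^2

Ordered by growth rate: log n < n^2 < 2^n < n!.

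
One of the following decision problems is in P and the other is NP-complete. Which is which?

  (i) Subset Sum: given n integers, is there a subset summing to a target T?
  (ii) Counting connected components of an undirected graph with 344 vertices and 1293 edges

(i) is NP-complete: one of Karp's 21 NP-complete problems.
(ii) is P: BFS/DFS visits each vertex and edge once: O(V+E).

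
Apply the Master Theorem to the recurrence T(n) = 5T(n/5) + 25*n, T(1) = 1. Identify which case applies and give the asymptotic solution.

a=5, b=5, f(n)=25*n.
log_5(5) = 1, so n^(log_b(a)) = n.
f(n) = Theta(n), so Case 2 applies.
T(n) = Theta(n log n).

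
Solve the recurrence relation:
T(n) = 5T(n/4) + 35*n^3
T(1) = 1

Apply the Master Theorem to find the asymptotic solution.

a=5, b=4, f(n)=35*n^3. log_4(5) = 1.161 < 3. Case 3: T(n) = O(n^3).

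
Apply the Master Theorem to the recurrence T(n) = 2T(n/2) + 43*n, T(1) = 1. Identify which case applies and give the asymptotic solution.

a=2, b=2, f(n)=43*n.
log_2(2) = 1, so n^(log_b(a)) = n.
f(n) = Theta(n), so Case 2 applies.
T(n) = Theta(n log n).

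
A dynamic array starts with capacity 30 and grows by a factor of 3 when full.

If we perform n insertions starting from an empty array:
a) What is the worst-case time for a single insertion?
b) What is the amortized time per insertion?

(a) Worst-case single insertion: O(n) -- when the array is full at capacity c, the resize copies all c elements, and c can be Theta(n).
(b) Resizes happen at sizes 30, 90, 270, ... Total copy cost for n insertions: 30 + 90 + ... = O(n) (geometric series with ratio 1/3). Amortized cost per insertion: O(n)/n = O(1).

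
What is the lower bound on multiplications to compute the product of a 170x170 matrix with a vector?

A 170x170 matrix-vector product has 170 inner products of length 170. Output depends on all 170^2 = 28900 matrix entries. At least 28900 multiplications needed.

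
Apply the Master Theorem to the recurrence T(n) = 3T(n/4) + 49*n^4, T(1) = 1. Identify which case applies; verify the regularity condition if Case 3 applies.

a=3, b=4, f(n)=49*n^4.
log_4(3) = 0.7925 < 4.
f(n) = Omega(n^(0.7925+epsilon)) for some epsilon > 0, so Case 3 is the candidate.
Regularity: a*f(n/b) = 3*49*(n/4)^4 = (3/256)*49*n^4 <= c*f(n) with c = 3/256 < 1. Satisfied.
Case 3: T(n) = Theta(n^4).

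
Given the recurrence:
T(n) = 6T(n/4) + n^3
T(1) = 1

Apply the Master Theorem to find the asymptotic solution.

a=6, b=4, f(n)=n^3. log_4(6) = 1.292 < 3. Case 3: T(n) = O(n^3).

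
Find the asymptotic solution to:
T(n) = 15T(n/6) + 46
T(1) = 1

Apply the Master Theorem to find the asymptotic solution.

a=15, b=6, f(n)=46. log_6(15) = 1.511. Case 1 of Master Theorem: T(n) = O(n^1.511).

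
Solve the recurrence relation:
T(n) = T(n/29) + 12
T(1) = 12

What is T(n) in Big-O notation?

Each step divides n by 29 and adds 12. After log_29(n) steps, T(n) = O(log n).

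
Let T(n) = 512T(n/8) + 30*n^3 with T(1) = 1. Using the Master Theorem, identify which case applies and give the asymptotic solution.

a=512, b=8, f(n)=30*n^3.
log_8(512) = 3, so n^(log_b(a)) = n^3.
f(n) = Theta(n^3), so Case 2 applies.
T(n) = Theta(n^3 log n).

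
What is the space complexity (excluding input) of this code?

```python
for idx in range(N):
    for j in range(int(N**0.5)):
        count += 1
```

Space complexity: O(1).
Only a constant amount of auxiliary storage is used; nothing grows with n.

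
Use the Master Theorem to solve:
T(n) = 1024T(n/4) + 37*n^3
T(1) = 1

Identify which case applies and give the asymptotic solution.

a=1024, b=4, f(n)=37*n^3.
log_4(1024) = 5 > 3.
Since f(n) = O(n^3) is polynomially smaller than n^5, Case 1 applies.
T(n) = Theta(n^5).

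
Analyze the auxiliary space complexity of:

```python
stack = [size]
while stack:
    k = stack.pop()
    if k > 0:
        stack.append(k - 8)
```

Space complexity: O(1).
Only a constant amount of auxiliary storage is used; nothing grows with n.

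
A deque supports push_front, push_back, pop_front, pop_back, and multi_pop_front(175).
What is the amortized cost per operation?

Assign 2 credits to each push operation. A pop uses 1 saved credit. multi_pop_front(175) uses up to 175 saved credits from previous pushes. Credits never go negative. Amortized cost is O(1).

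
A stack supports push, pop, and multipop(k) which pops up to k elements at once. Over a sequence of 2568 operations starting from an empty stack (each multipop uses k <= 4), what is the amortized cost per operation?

Each element is pushed exactly once and popped at most once (whether by pop or as part of a multipop). So the total number of individual pops over the whole sequence is at most the number of pushes, which is at most 2568. Total work <= 2 * 2568, hence O(1) amortized per operation.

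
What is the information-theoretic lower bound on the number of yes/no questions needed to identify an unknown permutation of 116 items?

There are 116! = 33931086844518982011982560935885732032396635556994207701963662088123265314176330336254535971207181169698868584991941607780111073928236261199604691797570505851011072000000000000000000000000000 permutations. Each yes/no question gives at most 1 bit, so at least ceil(log_2(33931086844518982011982560935885732032396635556994207701963662088123265314176330336254535971207181169698868584991941607780111073928236261199604691797570505851011072000000000000000000000000000)) = 633 questions are needed.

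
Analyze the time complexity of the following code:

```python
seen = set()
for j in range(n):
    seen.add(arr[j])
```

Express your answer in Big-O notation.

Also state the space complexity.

Time complexity: O(n).
Space complexity: O(n).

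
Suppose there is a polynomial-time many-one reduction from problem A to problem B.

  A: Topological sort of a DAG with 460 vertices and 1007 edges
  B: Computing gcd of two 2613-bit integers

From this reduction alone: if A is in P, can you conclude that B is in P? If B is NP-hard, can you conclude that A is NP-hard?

A poly-time reduction A <=_p B transfers tractability DOWN (B easy => A easy) and hardness UP (A hard => B hard), not the reverse.
From A in P, the reduction alone does NOT give B in P: any problem in P trivially reduces to SAT, yet SAT is not known to be in P.
From B NP-hard, the reduction alone does NOT give A NP-hard: again, easy problems reduce to hard ones.
(Here in fact A is P and B is P.)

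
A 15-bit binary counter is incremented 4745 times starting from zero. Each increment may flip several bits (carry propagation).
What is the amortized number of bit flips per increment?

Bit i flips on every 2^i-th increment, so over 4745 increments bit i flips floor(4745/2^i) times. Summing over i: total flips < 2 * 4745. Amortized: < 2 = O(1) per increment.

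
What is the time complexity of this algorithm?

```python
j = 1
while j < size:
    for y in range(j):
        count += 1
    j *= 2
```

Time complexity: O(n).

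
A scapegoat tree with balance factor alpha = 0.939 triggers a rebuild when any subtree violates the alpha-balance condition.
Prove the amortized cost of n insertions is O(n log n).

Define potential Phi = c * sum of |size(left(v)) - size(right(v))| over all nodes. An insertion at depth d costs O(d) = O(log n) and increases Phi by O(log n). When a rebuild of subtree of size s occurs, it costs O(s) but reduces Phi by Omega(s). With alpha = 0.939, between rebuilds Omega(s) insertions must occur. Amortized cost per insertion: O(log n).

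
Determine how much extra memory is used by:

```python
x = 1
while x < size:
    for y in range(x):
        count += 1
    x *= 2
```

Space complexity: O(1).
Only a constant amount of auxiliary storage is used; nothing grows with n.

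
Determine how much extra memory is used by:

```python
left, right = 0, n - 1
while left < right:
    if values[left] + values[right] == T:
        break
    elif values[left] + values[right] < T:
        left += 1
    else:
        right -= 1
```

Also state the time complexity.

Space complexity: O(1).
Only a constant amount of auxiliary storage is used; nothing grows with n.
Time complexity: O(n).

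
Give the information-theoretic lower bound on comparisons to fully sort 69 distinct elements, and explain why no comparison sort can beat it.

A comparison sort is a binary decision tree whose leaves are the 69! = 171122452428141311372468338881272839092270544893520369393648040923257279754140647424000000000000000 possible output permutations. A binary tree with L leaves has height >= ceil(log_2(L)). So any comparison sort needs >= ceil(log_2(69!)) = 327 comparisons in the worst case.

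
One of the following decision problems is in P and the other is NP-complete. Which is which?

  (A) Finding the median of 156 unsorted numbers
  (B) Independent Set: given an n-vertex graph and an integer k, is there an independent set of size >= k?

(A) is P: linear-time selection (median-of-medians) runs in O(n).
(B) is NP-complete: complement of Clique (with k part of the input).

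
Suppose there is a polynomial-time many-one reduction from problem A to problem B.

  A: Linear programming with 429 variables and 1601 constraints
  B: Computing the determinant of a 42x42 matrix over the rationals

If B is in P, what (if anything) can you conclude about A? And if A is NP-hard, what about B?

A poly-time reduction A <=_p B means any A-instance can be transformed to a B-instance in poly time.
If B is in P: compose the reduction with B's poly-time algorithm to solve A in poly time, so A is in P.
If A is NP-hard: every NP problem reduces to A, which reduces to B; composing reductions, every NP problem reduces to B, so B is NP-hard.
(Here in fact A is P and B is P.)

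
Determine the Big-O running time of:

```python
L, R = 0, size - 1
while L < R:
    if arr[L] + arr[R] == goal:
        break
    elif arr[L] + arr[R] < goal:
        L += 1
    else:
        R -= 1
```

Time complexity: O(n).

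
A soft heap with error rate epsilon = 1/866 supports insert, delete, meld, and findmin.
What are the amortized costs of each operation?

Soft heaps (Chazelle) allow up to an epsilon = 1/866 fraction of elements to have corrupted (raised) keys. Insert is O(log(1/epsilon)) = O(log 866) amortized -- the structure maintains heap-ordered binary trees of rank bounded by O(log(1/epsilon)). Meld concatenates root lists: O(1) amortized. Delete and findmin are O(1) amortized.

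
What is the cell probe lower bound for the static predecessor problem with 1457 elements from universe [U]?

The Patrascu-Thorup lower bound shows any data structure on n = 1457 elements using O(n * polylog(n)) space requires Omega(log log U) query time. van Emde Boas trees achieve O(log log U) with O(U) space.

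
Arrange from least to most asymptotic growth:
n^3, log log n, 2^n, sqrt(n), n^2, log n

Ordered by growth rate: log log n < log n < sqrt(n) < n^2 < n^3 < 2^n.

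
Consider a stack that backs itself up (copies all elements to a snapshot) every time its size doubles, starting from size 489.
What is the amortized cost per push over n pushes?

Backups occur at sizes 489, 978, 1956, ..., copying 489 + 978 + 1956 + ... <= 2n elements total (geometric series). Spread over n pushes, the amortized backup cost is O(1) per push.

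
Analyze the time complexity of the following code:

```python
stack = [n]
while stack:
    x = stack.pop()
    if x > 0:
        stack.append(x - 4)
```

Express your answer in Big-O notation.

Time complexity: O(n).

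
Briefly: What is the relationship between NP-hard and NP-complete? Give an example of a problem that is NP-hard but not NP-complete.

NP-hard: at least as hard as any NP problem (but need not be in NP). NP-complete = NP-hard intersection NP. The Halting Problem is NP-hard but undecidable (not in NP). The optimization version of TSP is NP-hard but not a decision problem.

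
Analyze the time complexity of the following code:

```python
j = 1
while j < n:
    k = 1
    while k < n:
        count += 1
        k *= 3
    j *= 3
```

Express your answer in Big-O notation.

Time complexity: O(log^2 n).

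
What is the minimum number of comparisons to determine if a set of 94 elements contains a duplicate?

Determining if 94 elements are all distinct requires Omega(n log n) comparisons in the comparison model. This follows from the element distinctness lower bound.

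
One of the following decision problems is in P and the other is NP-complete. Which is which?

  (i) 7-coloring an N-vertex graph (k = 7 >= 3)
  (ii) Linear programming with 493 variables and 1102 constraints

(i) is NP-complete: graph k-coloring for k>=3 is NP-complete by reduction from 3-SAT.
(ii) is P: the ellipsoid and interior-point methods run in polynomial time.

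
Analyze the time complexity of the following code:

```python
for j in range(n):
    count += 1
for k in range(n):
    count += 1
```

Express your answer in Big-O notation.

Time complexity: O(n).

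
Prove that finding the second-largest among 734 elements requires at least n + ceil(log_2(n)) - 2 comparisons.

Lower bound (adversary): identifying the maximum requires 734-1 comparisons (each eliminates one candidate). Assign weight 1 to each element; on each comparison the adversary lets the heavier side win and gives it the loser's weight. The max ends with weight 734, but each comparison it wins at most doubles its weight, so the max must win >= ceil(log_2(734)) = 10 comparisons. The second-largest is one of those 10 direct losers to the max, and identifying which one is largest needs >= 10-1 further comparisons. Total >= 734-1 + 10-1 = 742.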